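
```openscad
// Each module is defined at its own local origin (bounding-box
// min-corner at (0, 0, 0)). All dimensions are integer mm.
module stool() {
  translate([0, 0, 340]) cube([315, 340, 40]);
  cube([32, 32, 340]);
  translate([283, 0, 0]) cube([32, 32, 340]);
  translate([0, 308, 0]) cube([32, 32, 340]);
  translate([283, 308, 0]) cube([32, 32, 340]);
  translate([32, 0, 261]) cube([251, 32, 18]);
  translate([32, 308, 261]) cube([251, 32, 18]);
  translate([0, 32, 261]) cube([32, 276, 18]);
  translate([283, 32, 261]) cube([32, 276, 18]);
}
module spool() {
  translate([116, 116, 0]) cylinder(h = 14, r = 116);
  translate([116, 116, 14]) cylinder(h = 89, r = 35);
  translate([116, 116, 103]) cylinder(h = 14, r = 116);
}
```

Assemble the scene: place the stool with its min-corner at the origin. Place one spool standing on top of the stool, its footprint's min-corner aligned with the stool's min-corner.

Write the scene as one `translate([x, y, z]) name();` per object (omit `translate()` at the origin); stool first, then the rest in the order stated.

stool();
translate([0, 0, 380]) spool();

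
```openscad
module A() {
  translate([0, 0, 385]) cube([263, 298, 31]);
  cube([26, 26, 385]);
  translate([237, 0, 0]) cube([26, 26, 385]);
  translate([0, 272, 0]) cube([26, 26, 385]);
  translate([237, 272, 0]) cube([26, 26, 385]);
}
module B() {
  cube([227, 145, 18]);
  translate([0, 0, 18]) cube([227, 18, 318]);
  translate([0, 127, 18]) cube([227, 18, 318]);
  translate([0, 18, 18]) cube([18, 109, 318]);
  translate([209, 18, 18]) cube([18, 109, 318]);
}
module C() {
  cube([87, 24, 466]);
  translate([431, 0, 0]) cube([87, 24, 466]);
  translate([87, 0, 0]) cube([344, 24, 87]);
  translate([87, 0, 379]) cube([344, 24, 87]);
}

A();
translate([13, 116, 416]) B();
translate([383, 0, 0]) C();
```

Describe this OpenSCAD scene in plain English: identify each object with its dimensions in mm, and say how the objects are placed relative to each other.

A is a four-legged stool. The seat is a 263×298×31 mm slab whose top surface is at z = 416 mm; four square legs, each 26×26 mm in cross-section, run from the floor (z = 0) to the underside of the seat, each flush with a corner of the seat.

B is an open storage box with external size 227×145×336 mm and wall thickness 18 mm (the base is also 18 mm thick). The base covers the whole footprint; the four walls stand on the base, with the y-facing walls full-width and the x-facing walls fitting between their inner faces.

C is a rectangular picture frame lying in the x–z plane (depth along y). The opening is 344 mm wide (x) by 292 mm tall (z), surrounded by a border 87 mm wide on all four sides. The frame is 24 mm deep and is made of two full-height vertical stiles with two horizontal rails fitted between them.

The open box is on top of the stool. The picture frame is on the floor beside the stool on its +x side.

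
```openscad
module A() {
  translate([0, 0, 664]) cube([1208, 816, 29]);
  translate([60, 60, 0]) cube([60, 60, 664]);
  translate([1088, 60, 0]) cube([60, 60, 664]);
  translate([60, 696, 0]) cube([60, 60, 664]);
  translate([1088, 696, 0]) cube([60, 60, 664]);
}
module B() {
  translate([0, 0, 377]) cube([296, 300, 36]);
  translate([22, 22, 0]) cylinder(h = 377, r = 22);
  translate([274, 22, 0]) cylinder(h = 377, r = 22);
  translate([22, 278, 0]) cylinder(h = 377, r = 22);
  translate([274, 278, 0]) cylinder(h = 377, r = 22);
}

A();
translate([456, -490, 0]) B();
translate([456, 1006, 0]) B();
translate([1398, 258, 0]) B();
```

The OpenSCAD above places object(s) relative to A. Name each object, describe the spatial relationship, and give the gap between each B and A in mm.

A is a table. B is a stool. Three stools sit around the table at the −y, +y, +x sides. The gap between each stool and the table is 190 mm.

Each stool's nearest face is 190 mm from the table's bounding box.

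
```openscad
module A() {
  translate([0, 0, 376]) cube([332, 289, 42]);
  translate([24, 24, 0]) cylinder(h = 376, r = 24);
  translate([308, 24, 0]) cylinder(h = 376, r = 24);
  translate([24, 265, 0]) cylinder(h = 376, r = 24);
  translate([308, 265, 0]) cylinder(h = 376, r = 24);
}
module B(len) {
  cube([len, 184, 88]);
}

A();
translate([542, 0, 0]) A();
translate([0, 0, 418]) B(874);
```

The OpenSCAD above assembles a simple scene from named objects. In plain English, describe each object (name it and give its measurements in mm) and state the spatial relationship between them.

A is a simple wooden stool: a rectangular seat 332 mm (x) by 289 mm (y), 42 mm thick, top face at z = 418 mm, on four round legs, each 48 mm in diameter. The legs rest on z = 0, each leg's axis is inset half a diameter from the nearest pair of seat edges (so the leg's bounding box is flush with the corner).

B is a rectangular beam 874 mm long (x), 184 mm deep (y), 88 mm thick (z).

The beam spans the tops of two stools placed 210 mm apart, resting at z = 418 mm.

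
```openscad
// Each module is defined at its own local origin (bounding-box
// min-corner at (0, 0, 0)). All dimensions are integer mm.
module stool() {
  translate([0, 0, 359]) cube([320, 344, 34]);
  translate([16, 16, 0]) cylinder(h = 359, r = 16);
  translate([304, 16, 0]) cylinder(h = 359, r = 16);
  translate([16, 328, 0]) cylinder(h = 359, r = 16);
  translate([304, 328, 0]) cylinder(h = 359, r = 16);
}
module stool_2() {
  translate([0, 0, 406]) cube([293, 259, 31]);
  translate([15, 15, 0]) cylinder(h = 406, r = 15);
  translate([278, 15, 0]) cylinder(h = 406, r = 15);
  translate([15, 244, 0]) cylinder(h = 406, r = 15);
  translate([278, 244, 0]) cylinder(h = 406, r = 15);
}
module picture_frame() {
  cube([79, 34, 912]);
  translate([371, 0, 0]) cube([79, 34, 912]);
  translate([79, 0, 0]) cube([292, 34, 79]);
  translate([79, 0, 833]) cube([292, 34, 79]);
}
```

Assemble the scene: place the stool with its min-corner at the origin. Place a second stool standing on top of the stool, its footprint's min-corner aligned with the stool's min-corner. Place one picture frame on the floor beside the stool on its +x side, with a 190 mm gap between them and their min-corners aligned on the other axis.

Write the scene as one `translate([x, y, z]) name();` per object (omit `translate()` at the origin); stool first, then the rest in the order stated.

stool();
translate([0, 0, 393]) stool_2();
translate([510, 0, 0]) picture_frame();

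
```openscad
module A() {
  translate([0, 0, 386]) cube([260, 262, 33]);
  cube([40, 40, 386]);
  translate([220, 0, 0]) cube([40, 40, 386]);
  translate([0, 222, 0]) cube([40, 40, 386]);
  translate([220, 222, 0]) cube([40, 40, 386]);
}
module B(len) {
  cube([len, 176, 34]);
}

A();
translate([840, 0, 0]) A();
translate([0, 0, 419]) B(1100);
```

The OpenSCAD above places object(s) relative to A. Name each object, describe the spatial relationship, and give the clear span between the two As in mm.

Second stool starts at x = 840; first ends at x = 260; clear span = 840 − 260 = 580 mm.

A is a stool. B is a beam. A beam spans the tops of two stools. The clear span between the two stools is 580 mm.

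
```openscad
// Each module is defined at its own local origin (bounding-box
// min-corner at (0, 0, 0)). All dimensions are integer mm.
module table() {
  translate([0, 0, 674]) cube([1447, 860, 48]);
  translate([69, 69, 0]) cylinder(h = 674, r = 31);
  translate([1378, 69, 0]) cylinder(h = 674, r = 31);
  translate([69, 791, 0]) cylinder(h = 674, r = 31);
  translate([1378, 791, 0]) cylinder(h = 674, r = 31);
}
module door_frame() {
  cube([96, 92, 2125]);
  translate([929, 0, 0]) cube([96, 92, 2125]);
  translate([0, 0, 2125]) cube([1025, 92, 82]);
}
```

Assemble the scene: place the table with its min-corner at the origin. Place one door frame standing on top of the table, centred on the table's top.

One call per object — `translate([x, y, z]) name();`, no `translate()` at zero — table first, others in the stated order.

table();
translate([211, 384, 722]) door_frame();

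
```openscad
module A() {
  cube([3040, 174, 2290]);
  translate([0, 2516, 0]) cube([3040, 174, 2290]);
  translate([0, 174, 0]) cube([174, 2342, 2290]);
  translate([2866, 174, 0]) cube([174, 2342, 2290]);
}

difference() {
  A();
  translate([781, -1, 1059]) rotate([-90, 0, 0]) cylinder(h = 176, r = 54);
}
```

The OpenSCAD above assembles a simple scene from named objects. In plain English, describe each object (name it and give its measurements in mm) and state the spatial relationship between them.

A is a box-shaped house frame (walls only): outside footprint 3040×2690 mm, wall height 2290 mm, wall thickness 174 mm. The two y-facing walls run the full x-width; the two x-facing walls fit between the inner faces of the y-facing walls.

The house frame has a circular hole of radius 54 mm through its front wall, centred at (x = 781, z = 1059).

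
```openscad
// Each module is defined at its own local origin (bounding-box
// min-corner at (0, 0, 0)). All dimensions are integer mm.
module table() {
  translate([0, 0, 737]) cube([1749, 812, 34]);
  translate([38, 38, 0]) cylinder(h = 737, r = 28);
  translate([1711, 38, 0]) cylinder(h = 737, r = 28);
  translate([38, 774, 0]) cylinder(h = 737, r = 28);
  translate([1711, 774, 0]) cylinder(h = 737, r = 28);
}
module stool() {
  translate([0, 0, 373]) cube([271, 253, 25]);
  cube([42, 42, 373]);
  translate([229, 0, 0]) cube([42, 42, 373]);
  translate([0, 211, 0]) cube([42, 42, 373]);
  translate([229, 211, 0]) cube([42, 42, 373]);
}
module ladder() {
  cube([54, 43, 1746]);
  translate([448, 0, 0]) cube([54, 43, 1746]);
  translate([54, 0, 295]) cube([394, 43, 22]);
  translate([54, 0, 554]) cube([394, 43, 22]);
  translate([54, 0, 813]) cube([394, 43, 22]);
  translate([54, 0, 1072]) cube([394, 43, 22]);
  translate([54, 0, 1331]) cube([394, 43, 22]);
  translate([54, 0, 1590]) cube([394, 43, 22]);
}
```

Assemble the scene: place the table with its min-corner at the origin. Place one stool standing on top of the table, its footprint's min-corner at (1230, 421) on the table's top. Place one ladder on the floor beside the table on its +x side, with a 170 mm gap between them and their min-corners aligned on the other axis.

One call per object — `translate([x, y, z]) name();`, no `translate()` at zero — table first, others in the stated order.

table();
translate([1230, 421, 771]) stool();
translate([1919, 0, 0]) ladder();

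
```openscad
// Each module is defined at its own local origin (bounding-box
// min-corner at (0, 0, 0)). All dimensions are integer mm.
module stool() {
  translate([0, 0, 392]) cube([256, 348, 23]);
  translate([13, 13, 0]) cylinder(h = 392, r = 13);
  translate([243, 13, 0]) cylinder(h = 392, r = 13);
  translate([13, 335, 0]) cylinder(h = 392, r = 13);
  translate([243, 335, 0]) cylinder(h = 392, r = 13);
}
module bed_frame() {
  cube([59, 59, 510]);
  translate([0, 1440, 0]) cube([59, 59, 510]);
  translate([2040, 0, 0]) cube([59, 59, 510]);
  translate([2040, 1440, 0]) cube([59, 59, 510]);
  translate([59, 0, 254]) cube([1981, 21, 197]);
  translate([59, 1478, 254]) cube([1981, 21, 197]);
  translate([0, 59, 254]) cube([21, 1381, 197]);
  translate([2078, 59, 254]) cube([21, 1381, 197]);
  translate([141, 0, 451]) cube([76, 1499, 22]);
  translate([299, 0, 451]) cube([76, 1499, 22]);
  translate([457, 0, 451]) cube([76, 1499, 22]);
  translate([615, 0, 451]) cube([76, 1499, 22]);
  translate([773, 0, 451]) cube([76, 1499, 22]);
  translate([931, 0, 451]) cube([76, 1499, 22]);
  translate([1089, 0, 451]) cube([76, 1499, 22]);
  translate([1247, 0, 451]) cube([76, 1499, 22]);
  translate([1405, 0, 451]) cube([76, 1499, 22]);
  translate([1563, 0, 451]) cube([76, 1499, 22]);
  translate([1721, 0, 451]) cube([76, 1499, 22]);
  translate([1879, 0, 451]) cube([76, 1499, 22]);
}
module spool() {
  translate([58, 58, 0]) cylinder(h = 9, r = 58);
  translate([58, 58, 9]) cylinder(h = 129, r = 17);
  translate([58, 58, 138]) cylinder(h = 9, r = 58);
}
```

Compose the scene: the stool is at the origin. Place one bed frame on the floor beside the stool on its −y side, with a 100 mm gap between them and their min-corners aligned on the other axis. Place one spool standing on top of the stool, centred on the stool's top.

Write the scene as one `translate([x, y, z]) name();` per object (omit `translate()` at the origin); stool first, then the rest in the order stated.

stool();
translate([0, -1599, 0]) bed_frame();
translate([70, 116, 415]) spool();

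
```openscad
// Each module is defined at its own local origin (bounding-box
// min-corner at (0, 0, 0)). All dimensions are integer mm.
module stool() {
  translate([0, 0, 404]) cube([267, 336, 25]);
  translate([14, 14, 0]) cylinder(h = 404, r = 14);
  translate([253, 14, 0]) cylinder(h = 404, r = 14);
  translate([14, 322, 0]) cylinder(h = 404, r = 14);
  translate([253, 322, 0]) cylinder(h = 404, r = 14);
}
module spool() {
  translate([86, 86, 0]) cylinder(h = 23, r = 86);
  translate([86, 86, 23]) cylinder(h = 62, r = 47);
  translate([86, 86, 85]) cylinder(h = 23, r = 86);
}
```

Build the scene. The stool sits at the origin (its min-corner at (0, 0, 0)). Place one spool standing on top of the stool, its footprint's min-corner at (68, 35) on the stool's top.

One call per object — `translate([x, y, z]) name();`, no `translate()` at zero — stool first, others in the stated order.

stool();
translate([68, 35, 429]) spool();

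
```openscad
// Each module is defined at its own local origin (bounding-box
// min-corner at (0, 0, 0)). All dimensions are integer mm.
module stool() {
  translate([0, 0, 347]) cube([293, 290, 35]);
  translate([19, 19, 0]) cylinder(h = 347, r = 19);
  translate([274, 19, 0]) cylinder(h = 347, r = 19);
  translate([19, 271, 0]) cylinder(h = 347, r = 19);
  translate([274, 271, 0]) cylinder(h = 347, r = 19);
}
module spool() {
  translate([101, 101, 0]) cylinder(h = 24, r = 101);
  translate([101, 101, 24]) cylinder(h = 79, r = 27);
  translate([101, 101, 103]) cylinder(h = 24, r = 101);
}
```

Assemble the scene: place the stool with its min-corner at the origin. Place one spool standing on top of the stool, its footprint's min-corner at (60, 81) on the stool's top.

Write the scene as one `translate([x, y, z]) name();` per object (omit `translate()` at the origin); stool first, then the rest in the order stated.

stool();
translate([60, 81, 382]) spool();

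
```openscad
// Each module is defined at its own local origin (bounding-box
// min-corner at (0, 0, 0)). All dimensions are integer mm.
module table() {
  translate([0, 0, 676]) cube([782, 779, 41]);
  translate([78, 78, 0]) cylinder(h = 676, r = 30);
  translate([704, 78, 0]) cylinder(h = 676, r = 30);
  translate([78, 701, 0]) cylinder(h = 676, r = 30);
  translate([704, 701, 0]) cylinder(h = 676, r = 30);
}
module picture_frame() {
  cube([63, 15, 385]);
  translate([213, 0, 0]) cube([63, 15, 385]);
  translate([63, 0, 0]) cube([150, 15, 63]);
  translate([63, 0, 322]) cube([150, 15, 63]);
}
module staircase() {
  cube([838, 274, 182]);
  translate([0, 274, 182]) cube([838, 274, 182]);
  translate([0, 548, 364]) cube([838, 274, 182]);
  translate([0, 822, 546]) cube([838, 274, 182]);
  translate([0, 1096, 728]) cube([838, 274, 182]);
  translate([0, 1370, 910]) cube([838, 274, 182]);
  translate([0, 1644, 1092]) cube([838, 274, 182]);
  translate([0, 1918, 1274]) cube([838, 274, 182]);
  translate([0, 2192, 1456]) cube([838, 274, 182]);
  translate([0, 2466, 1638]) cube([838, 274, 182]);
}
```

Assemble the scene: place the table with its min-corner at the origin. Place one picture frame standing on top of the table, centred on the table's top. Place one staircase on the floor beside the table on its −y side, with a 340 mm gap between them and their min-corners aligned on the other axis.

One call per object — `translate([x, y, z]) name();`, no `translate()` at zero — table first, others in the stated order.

table();
translate([253, 382, 717]) picture_frame();
translate([0, -3080, 0]) staircase();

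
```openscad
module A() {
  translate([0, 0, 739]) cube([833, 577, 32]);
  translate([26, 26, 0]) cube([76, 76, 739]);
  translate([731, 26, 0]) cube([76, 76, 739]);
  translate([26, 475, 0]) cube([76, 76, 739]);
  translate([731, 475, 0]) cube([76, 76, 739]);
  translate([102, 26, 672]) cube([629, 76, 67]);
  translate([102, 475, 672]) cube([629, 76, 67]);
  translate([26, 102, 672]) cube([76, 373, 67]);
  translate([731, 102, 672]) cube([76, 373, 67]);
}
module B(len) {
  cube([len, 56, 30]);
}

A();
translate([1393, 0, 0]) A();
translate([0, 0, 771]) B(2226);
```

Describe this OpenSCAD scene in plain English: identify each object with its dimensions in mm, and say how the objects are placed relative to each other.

A is a rectangular dining table. The top is 833×577×32 mm with its upper surface at z = 771 mm. It stands on four 76×76 mm square legs, each inset 26 mm from the nearest pair of top edges, running from the floor to the underside of the top. Four apron rails, 76 mm thick and 67 mm tall, run between adjacent legs with their top edges flush with the underside of the top and their outer faces flush with the legs' outer faces.

B is a rectangular beam 2226 mm long (x), 56 mm deep (y), 30 mm thick (z).

The beam spans the tops of two tables placed 560 mm apart, resting at z = 771 mm.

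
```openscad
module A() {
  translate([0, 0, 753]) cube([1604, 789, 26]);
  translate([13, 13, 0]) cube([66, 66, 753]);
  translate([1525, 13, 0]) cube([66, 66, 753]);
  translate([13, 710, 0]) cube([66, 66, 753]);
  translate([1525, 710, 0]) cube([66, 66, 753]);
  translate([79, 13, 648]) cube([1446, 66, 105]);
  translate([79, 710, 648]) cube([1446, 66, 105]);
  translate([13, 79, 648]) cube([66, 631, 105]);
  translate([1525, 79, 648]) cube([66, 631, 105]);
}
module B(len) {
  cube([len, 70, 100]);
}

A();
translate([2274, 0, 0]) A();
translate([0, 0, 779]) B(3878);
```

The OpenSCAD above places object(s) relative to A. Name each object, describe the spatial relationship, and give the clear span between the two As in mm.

Second table starts at x = 2274; first ends at x = 1604; clear span = 2274 − 1604 = 670 mm.

A is a table. B is a beam. A beam spans the tops of two tables. The clear span between the two tables is 670 mm.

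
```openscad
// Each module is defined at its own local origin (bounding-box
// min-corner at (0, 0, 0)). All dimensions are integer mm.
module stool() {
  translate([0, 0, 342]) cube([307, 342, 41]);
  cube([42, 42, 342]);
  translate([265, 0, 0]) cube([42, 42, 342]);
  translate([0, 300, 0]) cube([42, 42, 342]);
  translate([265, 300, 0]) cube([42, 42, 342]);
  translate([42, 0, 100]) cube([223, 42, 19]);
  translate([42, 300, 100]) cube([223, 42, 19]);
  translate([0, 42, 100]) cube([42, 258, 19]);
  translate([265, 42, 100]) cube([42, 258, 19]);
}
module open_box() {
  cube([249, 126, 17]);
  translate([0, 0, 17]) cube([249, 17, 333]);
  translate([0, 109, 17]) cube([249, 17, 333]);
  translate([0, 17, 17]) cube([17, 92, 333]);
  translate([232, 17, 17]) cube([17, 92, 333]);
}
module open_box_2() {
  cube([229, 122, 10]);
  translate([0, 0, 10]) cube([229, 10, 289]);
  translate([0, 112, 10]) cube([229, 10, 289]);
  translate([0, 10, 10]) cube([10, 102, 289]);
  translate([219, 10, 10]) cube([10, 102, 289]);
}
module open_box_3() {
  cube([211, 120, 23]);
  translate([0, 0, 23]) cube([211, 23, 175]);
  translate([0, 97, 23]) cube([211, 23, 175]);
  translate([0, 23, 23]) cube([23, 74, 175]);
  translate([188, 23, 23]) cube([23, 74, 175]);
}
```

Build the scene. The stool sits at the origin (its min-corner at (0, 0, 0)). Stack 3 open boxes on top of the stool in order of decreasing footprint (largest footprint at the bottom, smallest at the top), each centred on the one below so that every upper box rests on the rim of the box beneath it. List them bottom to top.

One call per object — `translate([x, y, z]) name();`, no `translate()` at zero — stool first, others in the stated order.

stool();
translate([29, 108, 383]) open_box();
translate([39, 110, 733]) open_box_2();
translate([48, 111, 1032]) open_box_3();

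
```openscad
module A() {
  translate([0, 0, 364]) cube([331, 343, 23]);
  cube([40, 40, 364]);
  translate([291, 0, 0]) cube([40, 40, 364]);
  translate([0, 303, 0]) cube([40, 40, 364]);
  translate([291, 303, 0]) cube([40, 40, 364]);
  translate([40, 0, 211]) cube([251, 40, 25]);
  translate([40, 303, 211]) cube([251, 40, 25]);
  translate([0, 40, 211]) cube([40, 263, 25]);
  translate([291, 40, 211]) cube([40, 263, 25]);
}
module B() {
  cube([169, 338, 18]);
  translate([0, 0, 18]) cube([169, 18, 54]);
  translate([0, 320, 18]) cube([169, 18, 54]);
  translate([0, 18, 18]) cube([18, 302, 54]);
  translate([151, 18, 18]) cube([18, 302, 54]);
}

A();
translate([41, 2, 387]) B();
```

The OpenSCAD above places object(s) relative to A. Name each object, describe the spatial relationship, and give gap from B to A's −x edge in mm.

A is a stool. B is an open box. The open box is on top of the stool. The gap from the open box to the stool's −x edge is 41 mm.

The open box's min-x is at 41; the stool's min-x is 0; gap = 41 mm.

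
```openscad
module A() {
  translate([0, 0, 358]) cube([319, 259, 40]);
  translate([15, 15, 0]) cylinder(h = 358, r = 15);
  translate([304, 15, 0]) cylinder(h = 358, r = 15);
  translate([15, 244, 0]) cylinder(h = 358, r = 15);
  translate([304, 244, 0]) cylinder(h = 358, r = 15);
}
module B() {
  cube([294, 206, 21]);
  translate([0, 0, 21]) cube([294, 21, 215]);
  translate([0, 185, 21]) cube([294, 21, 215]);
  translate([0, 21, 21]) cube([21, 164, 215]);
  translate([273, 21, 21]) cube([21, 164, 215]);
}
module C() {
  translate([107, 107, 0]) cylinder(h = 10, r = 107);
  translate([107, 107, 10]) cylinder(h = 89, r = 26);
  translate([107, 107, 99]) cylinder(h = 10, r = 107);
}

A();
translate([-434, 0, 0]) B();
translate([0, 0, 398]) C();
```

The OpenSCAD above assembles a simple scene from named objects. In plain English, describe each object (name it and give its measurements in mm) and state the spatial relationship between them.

A is a four-legged stool. The seat is a 319×259×40 mm slab whose top surface is at z = 398 mm; four round legs, each 30 mm in diameter, run from the floor (z = 0) to the underside of the seat, each leg's axis is inset half a diameter from the nearest pair of seat edges (so the leg's bounding box is flush with the corner).

B is an open storage box with external size 294×206×236 mm and wall thickness 21 mm (the base is also 21 mm thick). The base covers the whole footprint; the four walls stand on the base, with the y-facing walls full-width and the x-facing walls fitting between their inner faces.

C is a spool: two coaxial disc flanges of radius 107 mm and thickness 10 mm, joined by a core cylinder of radius 26 mm and height 89 mm. The lower flange rests on z = 0 and the three cylinders share a vertical axis.

The open box is on the floor beside the stool on its −x side. The spool is on top of the stool.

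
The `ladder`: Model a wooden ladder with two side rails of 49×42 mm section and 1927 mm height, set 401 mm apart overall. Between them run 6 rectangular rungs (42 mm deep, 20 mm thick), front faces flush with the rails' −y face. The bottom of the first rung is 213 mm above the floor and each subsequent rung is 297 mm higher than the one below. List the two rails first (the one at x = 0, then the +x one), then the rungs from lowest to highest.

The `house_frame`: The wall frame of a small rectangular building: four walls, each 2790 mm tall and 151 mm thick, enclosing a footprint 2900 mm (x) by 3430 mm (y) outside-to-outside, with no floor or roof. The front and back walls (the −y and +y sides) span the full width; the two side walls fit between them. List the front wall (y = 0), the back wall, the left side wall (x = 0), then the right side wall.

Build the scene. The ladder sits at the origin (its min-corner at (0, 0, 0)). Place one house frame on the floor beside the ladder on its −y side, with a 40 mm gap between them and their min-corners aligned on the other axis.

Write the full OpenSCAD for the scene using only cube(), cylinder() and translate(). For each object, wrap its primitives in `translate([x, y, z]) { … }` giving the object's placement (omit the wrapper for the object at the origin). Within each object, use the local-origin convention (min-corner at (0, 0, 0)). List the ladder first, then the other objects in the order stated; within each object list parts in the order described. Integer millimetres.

cube([49, 42, 1927]);
translate([352, 0, 0]) cube([49, 42, 1927]);
translate([49, 0, 213]) cube([303, 42, 20]);
translate([49, 0, 510]) cube([303, 42, 20]);
translate([49, 0, 807]) cube([303, 42, 20]);
translate([49, 0, 1104]) cube([303, 42, 20]);
translate([49, 0, 1401]) cube([303, 42, 20]);
translate([49, 0, 1698]) cube([303, 42, 20]);
translate([0, -3470, 0]) {
  cube([2900, 151, 2790]);
  translate([0, 3279, 0]) cube([2900, 151, 2790]);
  translate([0, 151, 0]) cube([151, 3128, 2790]);
  translate([2749, 151, 0]) cube([151, 3128, 2790]);
}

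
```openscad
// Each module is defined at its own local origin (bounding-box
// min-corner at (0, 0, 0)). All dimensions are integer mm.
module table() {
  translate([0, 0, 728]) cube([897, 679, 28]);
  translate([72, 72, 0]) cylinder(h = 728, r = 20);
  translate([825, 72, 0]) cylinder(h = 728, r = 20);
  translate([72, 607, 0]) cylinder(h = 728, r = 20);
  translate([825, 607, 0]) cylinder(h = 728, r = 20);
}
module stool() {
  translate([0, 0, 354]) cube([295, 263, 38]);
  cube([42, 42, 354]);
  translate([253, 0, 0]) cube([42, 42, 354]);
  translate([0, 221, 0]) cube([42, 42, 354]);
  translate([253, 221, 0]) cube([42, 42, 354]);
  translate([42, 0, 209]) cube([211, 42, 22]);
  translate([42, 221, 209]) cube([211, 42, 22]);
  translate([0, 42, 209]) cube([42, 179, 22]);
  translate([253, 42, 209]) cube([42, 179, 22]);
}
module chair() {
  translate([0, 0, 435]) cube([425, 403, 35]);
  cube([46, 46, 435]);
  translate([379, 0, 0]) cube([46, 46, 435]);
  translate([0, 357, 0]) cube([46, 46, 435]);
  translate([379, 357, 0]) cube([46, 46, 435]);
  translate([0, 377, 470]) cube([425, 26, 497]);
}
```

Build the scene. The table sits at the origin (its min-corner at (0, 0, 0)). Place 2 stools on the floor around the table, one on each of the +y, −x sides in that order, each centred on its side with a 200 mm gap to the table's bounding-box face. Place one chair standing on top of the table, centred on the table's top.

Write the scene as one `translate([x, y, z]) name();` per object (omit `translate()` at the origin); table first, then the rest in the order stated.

table();
translate([301, 879, 0]) stool();
translate([-495, 208, 0]) stool();
translate([236, 138, 756]) chair();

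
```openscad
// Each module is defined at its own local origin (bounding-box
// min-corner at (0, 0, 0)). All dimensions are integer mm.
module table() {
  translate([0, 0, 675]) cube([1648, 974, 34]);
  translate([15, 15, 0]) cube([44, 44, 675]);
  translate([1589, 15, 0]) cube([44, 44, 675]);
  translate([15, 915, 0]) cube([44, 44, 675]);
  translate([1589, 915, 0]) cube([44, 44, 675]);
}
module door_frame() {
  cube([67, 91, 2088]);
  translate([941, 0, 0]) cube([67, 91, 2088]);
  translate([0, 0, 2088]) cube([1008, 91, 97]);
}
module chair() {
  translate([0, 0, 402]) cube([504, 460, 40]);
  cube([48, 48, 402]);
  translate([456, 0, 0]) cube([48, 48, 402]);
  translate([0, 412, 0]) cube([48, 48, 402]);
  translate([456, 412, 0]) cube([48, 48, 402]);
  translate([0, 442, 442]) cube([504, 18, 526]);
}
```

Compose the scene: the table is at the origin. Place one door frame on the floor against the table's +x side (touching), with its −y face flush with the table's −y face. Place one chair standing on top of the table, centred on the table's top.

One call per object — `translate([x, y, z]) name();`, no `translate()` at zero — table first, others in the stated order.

table();
translate([1648, 0, 0]) door_frame();
translate([572, 257, 709]) chair();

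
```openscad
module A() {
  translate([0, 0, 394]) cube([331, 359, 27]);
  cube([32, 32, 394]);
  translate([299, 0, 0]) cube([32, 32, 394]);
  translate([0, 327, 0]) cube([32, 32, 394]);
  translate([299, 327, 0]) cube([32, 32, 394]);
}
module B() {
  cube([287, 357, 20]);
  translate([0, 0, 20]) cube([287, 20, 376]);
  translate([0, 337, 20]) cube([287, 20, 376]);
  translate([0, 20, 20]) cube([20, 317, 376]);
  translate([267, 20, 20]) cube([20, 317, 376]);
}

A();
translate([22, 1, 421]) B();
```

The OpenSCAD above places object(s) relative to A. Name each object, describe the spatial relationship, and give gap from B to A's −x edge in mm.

The open box's min-x is at 22; the stool's min-x is 0; gap = 22 mm.

A is a stool. B is an open box. The open box is on top of the stool, centred. The gap from the open box to the stool's −x edge is 22 mm.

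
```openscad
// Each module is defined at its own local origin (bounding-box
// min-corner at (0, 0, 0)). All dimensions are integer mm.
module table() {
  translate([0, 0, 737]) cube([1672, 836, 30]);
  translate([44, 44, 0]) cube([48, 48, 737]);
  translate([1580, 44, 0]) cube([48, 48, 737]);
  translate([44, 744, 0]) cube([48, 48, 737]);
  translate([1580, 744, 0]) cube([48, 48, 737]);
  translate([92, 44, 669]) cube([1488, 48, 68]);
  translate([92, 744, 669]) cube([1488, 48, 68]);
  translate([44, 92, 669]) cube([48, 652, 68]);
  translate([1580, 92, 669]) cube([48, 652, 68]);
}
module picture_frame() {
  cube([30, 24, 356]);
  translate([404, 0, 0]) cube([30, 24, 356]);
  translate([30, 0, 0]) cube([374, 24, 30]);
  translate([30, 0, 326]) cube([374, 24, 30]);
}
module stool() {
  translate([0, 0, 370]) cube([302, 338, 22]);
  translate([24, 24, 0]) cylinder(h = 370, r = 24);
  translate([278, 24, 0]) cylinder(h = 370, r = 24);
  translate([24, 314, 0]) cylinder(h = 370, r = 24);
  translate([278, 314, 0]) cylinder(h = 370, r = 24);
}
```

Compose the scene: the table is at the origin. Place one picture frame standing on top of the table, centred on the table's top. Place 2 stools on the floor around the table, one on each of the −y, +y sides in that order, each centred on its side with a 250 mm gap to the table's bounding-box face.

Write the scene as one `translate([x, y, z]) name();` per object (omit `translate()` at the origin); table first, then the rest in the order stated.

table();
translate([619, 406, 767]) picture_frame();
translate([685, -588, 0]) stool();
translate([685, 1086, 0]) stool();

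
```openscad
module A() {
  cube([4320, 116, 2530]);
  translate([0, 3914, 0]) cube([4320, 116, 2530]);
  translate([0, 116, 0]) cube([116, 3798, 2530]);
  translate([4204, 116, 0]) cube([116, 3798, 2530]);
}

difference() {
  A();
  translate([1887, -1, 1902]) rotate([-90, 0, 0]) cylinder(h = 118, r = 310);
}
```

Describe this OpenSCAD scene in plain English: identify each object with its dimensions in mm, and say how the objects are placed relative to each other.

A is a box-shaped house frame (walls only): outside footprint 4320×4030 mm, wall height 2530 mm, wall thickness 116 mm. The two y-facing walls run the full x-width; the two x-facing walls fit between the inner faces of the y-facing walls.

The house frame has a circular hole of radius 310 mm through its front wall, centred at (x = 1887, z = 1902).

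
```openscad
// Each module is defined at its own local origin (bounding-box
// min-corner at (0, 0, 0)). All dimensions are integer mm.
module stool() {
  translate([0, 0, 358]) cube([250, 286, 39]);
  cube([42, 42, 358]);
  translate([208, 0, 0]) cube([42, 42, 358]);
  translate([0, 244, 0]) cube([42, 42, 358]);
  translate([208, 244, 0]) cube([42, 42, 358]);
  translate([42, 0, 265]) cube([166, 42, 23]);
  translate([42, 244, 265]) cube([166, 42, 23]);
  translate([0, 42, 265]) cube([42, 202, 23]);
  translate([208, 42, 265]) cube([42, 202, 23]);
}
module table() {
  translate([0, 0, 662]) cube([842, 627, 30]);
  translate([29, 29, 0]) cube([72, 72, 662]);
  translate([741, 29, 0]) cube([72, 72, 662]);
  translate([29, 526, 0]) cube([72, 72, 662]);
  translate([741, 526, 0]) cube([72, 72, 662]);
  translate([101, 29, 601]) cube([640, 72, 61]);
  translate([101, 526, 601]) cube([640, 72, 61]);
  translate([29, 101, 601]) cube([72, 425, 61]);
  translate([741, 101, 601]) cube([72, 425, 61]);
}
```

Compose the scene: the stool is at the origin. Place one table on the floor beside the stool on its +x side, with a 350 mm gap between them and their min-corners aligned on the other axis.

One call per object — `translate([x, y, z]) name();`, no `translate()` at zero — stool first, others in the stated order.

stool();
translate([600, 0, 0]) table();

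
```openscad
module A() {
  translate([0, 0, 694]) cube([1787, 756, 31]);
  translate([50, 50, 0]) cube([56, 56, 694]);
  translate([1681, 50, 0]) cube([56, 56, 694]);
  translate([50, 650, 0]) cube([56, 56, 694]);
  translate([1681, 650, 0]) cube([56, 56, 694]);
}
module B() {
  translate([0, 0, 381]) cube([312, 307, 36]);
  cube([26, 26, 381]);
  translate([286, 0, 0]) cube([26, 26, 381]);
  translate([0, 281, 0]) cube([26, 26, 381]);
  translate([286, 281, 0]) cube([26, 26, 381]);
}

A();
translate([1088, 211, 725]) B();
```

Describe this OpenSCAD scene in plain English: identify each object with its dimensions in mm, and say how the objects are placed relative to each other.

A is a rectangular dining table. The top is 1787×756×31 mm with its upper surface at z = 725 mm. It stands on four 56×56 mm square legs, each inset 50 mm from the nearest pair of top edges, running from the floor to the underside of the top.

B is a simple wooden stool: a rectangular seat 312 mm (x) by 307 mm (y), 36 mm thick, top face at z = 417 mm, on four square legs, each 26×26 mm in cross-section. The legs rest on z = 0, each flush with a corner of the seat.

The stool is on top of the table.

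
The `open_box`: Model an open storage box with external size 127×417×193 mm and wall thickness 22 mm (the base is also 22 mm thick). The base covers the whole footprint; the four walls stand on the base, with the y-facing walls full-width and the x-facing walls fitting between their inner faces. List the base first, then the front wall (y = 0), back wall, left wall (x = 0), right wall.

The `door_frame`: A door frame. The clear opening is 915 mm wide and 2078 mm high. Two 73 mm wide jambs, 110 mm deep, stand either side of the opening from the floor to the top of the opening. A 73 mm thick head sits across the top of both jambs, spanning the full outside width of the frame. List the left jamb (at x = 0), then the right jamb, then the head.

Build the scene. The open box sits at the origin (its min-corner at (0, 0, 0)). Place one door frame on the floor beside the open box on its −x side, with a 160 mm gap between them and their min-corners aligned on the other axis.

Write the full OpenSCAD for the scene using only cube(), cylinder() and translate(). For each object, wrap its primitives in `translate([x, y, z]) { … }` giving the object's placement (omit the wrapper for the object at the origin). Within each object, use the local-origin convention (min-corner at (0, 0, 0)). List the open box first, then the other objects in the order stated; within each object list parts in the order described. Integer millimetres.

cube([127, 417, 22]);
translate([0, 0, 22]) cube([127, 22, 171]);
translate([0, 395, 22]) cube([127, 22, 171]);
translate([0, 22, 22]) cube([22, 373, 171]);
translate([105, 22, 22]) cube([22, 373, 171]);
translate([-1221, 0, 0]) {
  cube([73, 110, 2078]);
  translate([988, 0, 0]) cube([73, 110, 2078]);
  translate([0, 0, 2078]) cube([1061, 110, 73]);
}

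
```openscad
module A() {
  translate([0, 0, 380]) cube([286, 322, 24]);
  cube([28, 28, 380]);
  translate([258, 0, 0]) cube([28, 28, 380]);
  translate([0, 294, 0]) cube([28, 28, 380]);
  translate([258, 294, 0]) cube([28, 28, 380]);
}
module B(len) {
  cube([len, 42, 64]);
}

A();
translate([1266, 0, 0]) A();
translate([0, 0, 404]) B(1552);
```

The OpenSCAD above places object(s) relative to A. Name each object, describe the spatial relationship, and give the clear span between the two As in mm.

A is a stool. B is a beam. A beam spans the tops of two stools. The clear span between the two stools is 980 mm.

Second stool starts at x = 1266; first ends at x = 286; clear span = 1266 − 286 = 980 mm.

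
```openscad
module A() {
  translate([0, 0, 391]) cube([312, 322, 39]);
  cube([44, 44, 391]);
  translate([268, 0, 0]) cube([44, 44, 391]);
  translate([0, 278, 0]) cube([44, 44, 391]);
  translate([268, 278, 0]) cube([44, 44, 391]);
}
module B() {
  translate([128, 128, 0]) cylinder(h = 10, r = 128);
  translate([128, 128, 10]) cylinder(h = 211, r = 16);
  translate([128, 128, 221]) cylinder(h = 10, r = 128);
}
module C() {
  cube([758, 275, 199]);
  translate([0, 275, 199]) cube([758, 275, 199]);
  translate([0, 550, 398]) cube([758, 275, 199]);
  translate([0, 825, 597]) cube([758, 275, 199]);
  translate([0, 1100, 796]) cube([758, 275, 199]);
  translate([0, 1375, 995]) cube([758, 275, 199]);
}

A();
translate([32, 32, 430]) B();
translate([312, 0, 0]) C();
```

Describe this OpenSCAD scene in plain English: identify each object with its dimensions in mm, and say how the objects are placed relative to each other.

A is a simple wooden stool: a rectangular seat 312 mm (x) by 322 mm (y), 39 mm thick, top face at z = 430 mm, on four square legs, each 44×44 mm in cross-section. The legs rest on z = 0, each flush with a corner of the seat.

B is a spool: two coaxial disc flanges of radius 128 mm and thickness 10 mm, joined by a core cylinder of radius 16 mm and height 211 mm. The lower flange rests on z = 0 and the three cylinders share a vertical axis.

C is a run of 6 identical solid stair steps. Each tread is 758×275 mm and each step block is 199 mm high. Step 1 rests on the floor; step k is offset from step 1 by (k−1)×275 mm in y and (k−1)×199 mm in z.

The spool is on top of the stool. The staircase is against the stool's +x side, with their −y faces flush.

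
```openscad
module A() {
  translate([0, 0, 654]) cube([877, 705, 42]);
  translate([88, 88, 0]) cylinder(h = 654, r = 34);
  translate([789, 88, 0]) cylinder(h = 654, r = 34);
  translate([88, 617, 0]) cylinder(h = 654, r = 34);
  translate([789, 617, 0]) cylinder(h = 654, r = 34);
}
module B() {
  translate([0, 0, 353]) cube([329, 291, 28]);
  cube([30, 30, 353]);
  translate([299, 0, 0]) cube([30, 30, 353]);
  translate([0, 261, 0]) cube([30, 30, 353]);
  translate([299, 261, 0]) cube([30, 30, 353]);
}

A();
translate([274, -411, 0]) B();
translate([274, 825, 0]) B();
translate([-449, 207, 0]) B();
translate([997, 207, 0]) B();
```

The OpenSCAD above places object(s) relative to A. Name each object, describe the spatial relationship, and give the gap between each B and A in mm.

Each stool's nearest face is 120 mm from the table's bounding box.

A is a table. B is a stool. Four stools sit around the table at the −y, +y, −x, +x sides. The gap between each stool and the table is 120 mm.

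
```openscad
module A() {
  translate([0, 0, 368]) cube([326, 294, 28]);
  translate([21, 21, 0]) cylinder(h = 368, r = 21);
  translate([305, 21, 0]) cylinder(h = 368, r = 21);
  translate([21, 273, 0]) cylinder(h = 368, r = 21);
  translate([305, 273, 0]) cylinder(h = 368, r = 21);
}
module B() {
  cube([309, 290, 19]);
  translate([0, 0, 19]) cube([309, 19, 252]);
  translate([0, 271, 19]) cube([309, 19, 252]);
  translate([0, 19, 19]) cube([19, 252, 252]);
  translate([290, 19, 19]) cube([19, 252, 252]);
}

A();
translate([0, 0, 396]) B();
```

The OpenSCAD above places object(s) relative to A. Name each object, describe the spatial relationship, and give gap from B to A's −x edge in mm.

The open box's min-x is at 0; the stool's min-x is 0; gap = 0 mm.

A is a stool. B is an open box. The open box is on top of the stool. The gap from the open box to the stool's −x edge is 0 mm.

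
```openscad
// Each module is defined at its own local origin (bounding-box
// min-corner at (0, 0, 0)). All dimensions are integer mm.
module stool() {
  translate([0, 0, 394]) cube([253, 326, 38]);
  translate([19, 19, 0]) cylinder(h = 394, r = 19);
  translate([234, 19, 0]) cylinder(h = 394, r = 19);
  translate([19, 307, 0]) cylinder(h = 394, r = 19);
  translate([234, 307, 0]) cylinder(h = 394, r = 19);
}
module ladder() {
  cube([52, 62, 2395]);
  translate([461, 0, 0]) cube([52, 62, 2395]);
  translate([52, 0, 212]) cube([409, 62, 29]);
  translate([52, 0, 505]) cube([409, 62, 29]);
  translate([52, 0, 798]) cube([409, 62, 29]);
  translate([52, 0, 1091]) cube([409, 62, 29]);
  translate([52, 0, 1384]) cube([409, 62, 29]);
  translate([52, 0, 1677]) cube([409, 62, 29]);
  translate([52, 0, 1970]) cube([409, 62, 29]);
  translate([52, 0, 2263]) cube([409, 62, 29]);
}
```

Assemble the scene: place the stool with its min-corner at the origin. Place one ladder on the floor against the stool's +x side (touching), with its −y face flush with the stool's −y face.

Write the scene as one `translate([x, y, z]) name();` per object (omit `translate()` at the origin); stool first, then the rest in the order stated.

stool();
translate([253, 0, 0]) ladder();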